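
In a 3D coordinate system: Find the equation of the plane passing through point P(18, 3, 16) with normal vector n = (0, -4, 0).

The plane through P with normal n = (a, b, c) satisfies n·(r - P) = 0,
i.e. ax + by + cz = a·x₀ + b·y₀ + c·z₀.
d = 0·18 + (-4)·3 + 0·16
  = 0 - 12 + 0
  = -12
Equation: -4y = -12

-4y = -12


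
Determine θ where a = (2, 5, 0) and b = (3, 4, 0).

a·b = 2·3 + 5·4 + 0·0 = 6 + 20 + 0 = 26
|a| = √(2² + 5² + 0²) = √29 ≈ 5.385
|b| = √(3² + 4² + 0²) = √25 ≈ 5
cos θ = (a·b)/(|a||b|) = 26/(5.385·5) ≈ 0.9656
θ = arccos(0.9656) ≈ 15.07°

15.07°


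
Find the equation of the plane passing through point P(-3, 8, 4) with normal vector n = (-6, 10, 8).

The plane through P with normal n = (a, b, c) satisfies n·(r - P) = 0,
i.e. ax + by + cz = a·x₀ + b·y₀ + c·z₀.
d = (-6)·(-3) + 10·8 + 8·4
  = 18 + 80 + 32
  = 130
Equation: -6x + 10y + 8z = 130

-6x + 10y + 8z = 130


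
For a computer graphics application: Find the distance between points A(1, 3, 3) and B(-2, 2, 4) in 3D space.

d = √[(x₂-x₁)² + (y₂-y₁)² + (z₂-z₁)²]
  = √[(-3)² + (-1)² + 1²]
  = √[9 + 1 + 1]
  = √11
  ≈ 3.317

3.317


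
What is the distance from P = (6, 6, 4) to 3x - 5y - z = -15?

distance = |a·x₀ + b·y₀ + c·z₀ - d| / √(a² + b² + c²)
  = |3·6 + (-5)·6 + (-1)·4 - (-15)| / √(3² + (-5)² + (-1)²)
  = |18 - 30 - 4 + 15| / √(9 + 25 + 1)
  = |-1| / √35
  = 1 / 5.916
  ≈ 0.169

0.169


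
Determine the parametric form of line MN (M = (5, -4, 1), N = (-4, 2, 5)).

Direction vector d = N - M = (-4 - 5, 2 + 4, 5 - 1) = (-9, 6, 4)
Parametric form r = M + t·d:
x = 5 - 9t, y = -4 + 6t, z = 1 + 4t

x = 5 - 9t, y = -4 + 6t, z = 1 + 4t


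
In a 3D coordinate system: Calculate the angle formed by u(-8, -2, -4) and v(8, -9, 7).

u·v = (-8)·8 + (-2)·(-9) + (-4)·7 = -64 + 18 - 28 = -74
|u| = √((-8)² + (-2)² + (-4)²) = √84 ≈ 9.165
|v| = √(8² + (-9)² + 7²) = √194 ≈ 13.93
cos θ = (u·v)/(|u||v|) = -74/(9.165·13.93) ≈ -0.5797
θ = arccos(-0.5797) ≈ 125.4°

125.4°


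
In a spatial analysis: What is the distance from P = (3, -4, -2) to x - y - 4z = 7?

distance = |a·x₀ + b·y₀ + c·z₀ - d| / √(a² + b² + c²)
  = |1·3 + (-1)·(-4) + (-4)·(-2) - 7| / √(1² + (-1)² + (-4)²)
  = |3 + 4 + 8 - 7| / √(1 + 1 + 16)
  = |8| / √18
  = 8 / 4.243
  ≈ 1.886

1.886


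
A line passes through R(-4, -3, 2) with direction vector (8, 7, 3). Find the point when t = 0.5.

P(t) = R + t·d
  = (-4 + 8·0.5, -3 + 7·0.5, 2 + 3·0.5)
  = (-4 + 4, -3 + 3.5, 2 + 1.5)
  = (0, 0.5, 3.5)

(0, 0.5, 3.5)


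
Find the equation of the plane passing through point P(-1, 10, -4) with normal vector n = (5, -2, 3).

The plane through P with normal n = (a, b, c) satisfies n·(r - P) = 0,
i.e. ax + by + cz = a·x₀ + b·y₀ + c·z₀.
d = 5·(-1) + (-2)·10 + 3·(-4)
  = -5 - 20 - 12
  = -37
Equation: 5x - 2y + 3z = -37

5x - 2y + 3z = -37


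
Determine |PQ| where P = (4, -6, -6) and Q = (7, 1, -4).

d = √[(x₂-x₁)² + (y₂-y₁)² + (z₂-z₁)²]
  = √[3² + 7² + 2²]
  = √[9 + 49 + 4]
  = √62
  ≈ 7.874

7.874


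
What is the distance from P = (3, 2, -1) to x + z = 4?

distance = |a·x₀ + b·y₀ + c·z₀ - d| / √(a² + b² + c²)
  = |1·3 + 0·2 + 1·(-1) - 4| / √(1² + 0² + 1²)
  = |3 + 0 - 1 - 4| / √(1 + 0 + 1)
  = |-2| / √2
  = 2 / 1.414
  ≈ 1.414

1.414


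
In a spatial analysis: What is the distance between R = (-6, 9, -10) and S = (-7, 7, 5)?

d = √[(x₂-x₁)² + (y₂-y₁)² + (z₂-z₁)²]
  = √[(-1)² + (-2)² + 15²]
  = √[1 + 4 + 225]
  = √230
  ≈ 15.17

15.17


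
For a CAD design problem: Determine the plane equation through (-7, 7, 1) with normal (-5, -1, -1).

The plane through P with normal n = (a, b, c) satisfies n·(r - P) = 0,
i.e. ax + by + cz = a·x₀ + b·y₀ + c·z₀.
d = (-5)·(-7) + (-1)·7 + (-1)·1
  = 35 - 7 - 1
  = 27
Equation: -5x - y - z = 27

-5x - y - z = 27


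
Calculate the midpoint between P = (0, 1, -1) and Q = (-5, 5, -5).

M = ((x₁+x₂)/2, (y₁+y₂)/2, (z₁+z₂)/2)
  = ((0 - 5)/2, (1 + 5)/2, (-1 - 5)/2)
  = (-5/2, 6/2, -6/2)
  = (-2.5, 3, -3)

(-2.5, 3, -3)


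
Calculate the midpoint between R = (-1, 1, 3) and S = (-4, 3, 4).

M = ((x₁+x₂)/2, (y₁+y₂)/2, (z₁+z₂)/2)
  = ((-1 - 4)/2, (1 + 3)/2, (3 + 4)/2)
  = (-5/2, 4/2, 7/2)
  = (-2.5, 2, 3.5)

(-2.5, 2, 3.5)


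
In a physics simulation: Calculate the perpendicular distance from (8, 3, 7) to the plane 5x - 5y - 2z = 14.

distance = |a·x₀ + b·y₀ + c·z₀ - d| / √(a² + b² + c²)
  = |5·8 + (-5)·3 + (-2)·7 - 14| / √(5² + (-5)² + (-2)²)
  = |40 - 15 - 14 - 14| / √(25 + 25 + 4)
  = |-3| / √54
  = 3 / 7.348
  ≈ 0.4082

0.4082


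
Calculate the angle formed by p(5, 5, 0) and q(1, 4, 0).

p·q = 5·1 + 5·4 + 0·0 = 5 + 20 + 0 = 25
|p| = √(5² + 5² + 0²) = √50 ≈ 7.071
|q| = √(1² + 4² + 0²) = √17 ≈ 4.123
cos θ = (p·q)/(|p||q|) = 25/(7.071·4.123) ≈ 0.8575
θ = arccos(0.8575) ≈ 30.96°

30.96°


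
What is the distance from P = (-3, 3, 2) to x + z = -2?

distance = |a·x₀ + b·y₀ + c·z₀ - d| / √(a² + b² + c²)
  = |1·(-3) + 0·3 + 1·2 - (-2)| / √(1² + 0² + 1²)
  = |-3 + 0 + 2 + 2| / √(1 + 0 + 1)
  = |1| / √2
  = 1 / 1.414
  ≈ 0.7071

0.7071


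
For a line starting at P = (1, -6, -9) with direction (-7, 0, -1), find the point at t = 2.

P(t) = P + t·d
  = (1 + (-7)·2, -6 + 0·2, -9 + (-1)·2)
  = (1 - 14, -6 + 0, -9 - 2)
  = (-13, -6, -11)

(-13, -6, -11)


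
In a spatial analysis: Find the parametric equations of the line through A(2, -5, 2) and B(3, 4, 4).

Direction vector d = B - A = (3 - 2, 4 + 5, 4 - 2) = (1, 9, 2)
Parametric form r = A + t·d:
x = 2 + t, y = -5 + 9t, z = 2 + 2t

x = 2 + t, y = -5 + 9t, z = 2 + 2t


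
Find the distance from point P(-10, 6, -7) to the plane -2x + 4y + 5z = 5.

distance = |a·x₀ + b·y₀ + c·z₀ - d| / √(a² + b² + c²)
  = |(-2)·(-10) + 4·6 + 5·(-7) - 5| / √((-2)² + 4² + 5²)
  = |20 + 24 - 35 - 5| / √(4 + 16 + 25)
  = |4| / √45
  = 4 / 6.708
  ≈ 0.5963

0.5963


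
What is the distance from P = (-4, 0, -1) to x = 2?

distance = |a·x₀ + b·y₀ + c·z₀ - d| / √(a² + b² + c²)
  = |1·(-4) + 0·0 + 0·(-1) - 2| / √(1² + 0² + 0²)
  = |-4 + 0 + 0 - 2| / √(1 + 0 + 0)
  = |-6| / √1
  = 6 / 1
  ≈ 6

6


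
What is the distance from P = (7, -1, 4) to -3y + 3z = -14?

distance = |a·x₀ + b·y₀ + c·z₀ - d| / √(a² + b² + c²)
  = |0·7 + (-3)·(-1) + 3·4 - (-14)| / √(0² + (-3)² + 3²)
  = |0 + 3 + 12 + 14| / √(0 + 9 + 9)
  = |29| / √18
  = 29 / 4.243
  ≈ 6.835

6.835


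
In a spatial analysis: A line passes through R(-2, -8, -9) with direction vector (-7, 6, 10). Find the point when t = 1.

P(t) = R + t·d
  = (-2 + (-7)·1, -8 + 6·1, -9 + 10·1)
  = (-2 - 7, -8 + 6, -9 + 10)
  = (-9, -2, 1)

(-9, -2, 1)


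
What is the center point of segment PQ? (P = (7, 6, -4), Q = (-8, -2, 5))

M = ((x₁+x₂)/2, (y₁+y₂)/2, (z₁+z₂)/2)
  = ((7 - 8)/2, (6 - 2)/2, (-4 + 5)/2)
  = (-1/2, 4/2, 1/2)
  = (-0.5, 2, 0.5)

(-0.5, 2, 0.5)


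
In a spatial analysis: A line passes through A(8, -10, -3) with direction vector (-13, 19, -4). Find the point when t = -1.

P(t) = A + t·d
  = (8 + (-13)·(-1), -10 + 19·(-1), -3 + (-4)·(-1))
  = (8 + 13, -10 - 19, -3 + 4)
  = (21, -29, 1)

(21, -29, 1)


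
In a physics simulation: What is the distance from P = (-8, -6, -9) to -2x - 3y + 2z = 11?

distance = |a·x₀ + b·y₀ + c·z₀ - d| / √(a² + b² + c²)
  = |(-2)·(-8) + (-3)·(-6) + 2·(-9) - 11| / √((-2)² + (-3)² + 2²)
  = |16 + 18 - 18 - 11| / √(4 + 9 + 4)
  = |5| / √17
  = 5 / 4.123
  ≈ 1.213

1.213


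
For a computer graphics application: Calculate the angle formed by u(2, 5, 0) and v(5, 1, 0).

u·v = 2·5 + 5·1 + 0·0 = 10 + 5 + 0 = 15
|u| = √(2² + 5² + 0²) = √29 ≈ 5.385
|v| = √(5² + 1² + 0²) = √26 ≈ 5.099
cos θ = (u·v)/(|u||v|) = 15/(5.385·5.099) ≈ 0.5463
θ = arccos(0.5463) ≈ 56.89°

56.89°


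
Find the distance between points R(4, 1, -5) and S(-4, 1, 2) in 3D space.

d = √[(x₂-x₁)² + (y₂-y₁)² + (z₂-z₁)²]
  = √[(-8)² + 0² + 7²]
  = √[64 + 0 + 49]
  = √113
  ≈ 10.63

10.63


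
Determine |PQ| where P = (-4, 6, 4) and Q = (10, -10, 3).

d = √[(x₂-x₁)² + (y₂-y₁)² + (z₂-z₁)²]
  = √[14² + (-16)² + (-1)²]
  = √[196 + 256 + 1]
  = √453
  ≈ 21.28

21.28


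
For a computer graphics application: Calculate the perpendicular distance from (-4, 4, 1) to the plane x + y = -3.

distance = |a·x₀ + b·y₀ + c·z₀ - d| / √(a² + b² + c²)
  = |1·(-4) + 1·4 + 0·1 - (-3)| / √(1² + 1² + 0²)
  = |-4 + 4 + 0 + 3| / √(1 + 1 + 0)
  = |3| / √2
  = 3 / 1.414
  ≈ 2.121

2.121


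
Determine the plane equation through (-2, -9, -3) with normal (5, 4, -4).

The plane through P with normal n = (a, b, c) satisfies n·(r - P) = 0,
i.e. ax + by + cz = a·x₀ + b·y₀ + c·z₀.
d = 5·(-2) + 4·(-9) + (-4)·(-3)
  = -10 - 36 + 12
  = -34
Equation: 5x + 4y - 4z = -34

5x + 4y - 4z = -34


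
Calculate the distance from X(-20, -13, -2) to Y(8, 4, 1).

d = √[(x₂-x₁)² + (y₂-y₁)² + (z₂-z₁)²]
  = √[28² + 17² + 3²]
  = √[784 + 289 + 9]
  = √1082
  ≈ 32.89

32.89


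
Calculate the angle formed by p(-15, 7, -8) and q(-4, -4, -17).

p·q = (-15)·(-4) + 7·(-4) + (-8)·(-17) = 60 - 28 + 136 = 168
|p| = √((-15)² + 7² + (-8)²) = √338 ≈ 18.38
|q| = √((-4)² + (-4)² + (-17)²) = √321 ≈ 17.92
cos θ = (p·q)/(|p||q|) = 168/(18.38·17.92) ≈ 0.51
θ = arccos(0.51) ≈ 59.33°

59.33°


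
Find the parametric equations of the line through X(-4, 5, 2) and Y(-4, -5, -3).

Direction vector d = Y - X = (-4 + 4, -5 - 5, -3 - 2) = (0, -10, -5)
Parametric form r = X + t·d:
x = -4, y = 5 - 10t, z = 2 - 5t

x = -4, y = 5 - 10t, z = 2 - 5t


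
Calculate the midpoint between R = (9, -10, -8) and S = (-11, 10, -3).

M = ((x₁+x₂)/2, (y₁+y₂)/2, (z₁+z₂)/2)
  = ((9 - 11)/2, (-10 + 10)/2, (-8 - 3)/2)
  = (-2/2, 0/2, -11/2)
  = (-1, 0, -5.5)

(-1, 0, -5.5)


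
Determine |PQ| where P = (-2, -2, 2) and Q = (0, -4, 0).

d = √[(x₂-x₁)² + (y₂-y₁)² + (z₂-z₁)²]
  = √[2² + (-2)² + (-2)²]
  = √[4 + 4 + 4]
  = √12
  ≈ 3.464

3.464


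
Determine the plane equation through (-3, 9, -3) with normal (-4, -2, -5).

The plane through P with normal n = (a, b, c) satisfies n·(r - P) = 0,
i.e. ax + by + cz = a·x₀ + b·y₀ + c·z₀.
d = (-4)·(-3) + (-2)·9 + (-5)·(-3)
  = 12 - 18 + 15
  = 9
Equation: -4x - 2y - 5z = 9

-4x - 2y - 5z = 9


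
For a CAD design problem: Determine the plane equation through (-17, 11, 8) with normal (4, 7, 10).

The plane through P with normal n = (a, b, c) satisfies n·(r - P) = 0,
i.e. ax + by + cz = a·x₀ + b·y₀ + c·z₀.
d = 4·(-17) + 7·11 + 10·8
  = -68 + 77 + 80
  = 89
Equation: 4x + 7y + 10z = 89

4x + 7y + 10z = 89


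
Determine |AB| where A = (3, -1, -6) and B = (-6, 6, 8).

d = √[(x₂-x₁)² + (y₂-y₁)² + (z₂-z₁)²]
  = √[(-9)² + 7² + 14²]
  = √[81 + 49 + 196]
  = √326
  ≈ 18.06

18.06


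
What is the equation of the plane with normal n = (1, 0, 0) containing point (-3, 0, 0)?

The plane through P with normal n = (a, b, c) satisfies n·(r - P) = 0,
i.e. ax + by + cz = a·x₀ + b·y₀ + c·z₀.
d = 1·(-3) + 0·0 + 0·0
  = -3 + 0 + 0
  = -3
Equation: x = -3

x = -3


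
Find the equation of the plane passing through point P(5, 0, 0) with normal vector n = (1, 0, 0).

The plane through P with normal n = (a, b, c) satisfies n·(r - P) = 0,
i.e. ax + by + cz = a·x₀ + b·y₀ + c·z₀.
d = 1·5 + 0·0 + 0·0
  = 5 + 0 + 0
  = 5
Equation: x = 5

x = 5


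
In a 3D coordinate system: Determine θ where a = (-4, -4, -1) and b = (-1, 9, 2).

a·b = (-4)·(-1) + (-4)·9 + (-1)·2 = 4 - 36 - 2 = -34
|a| = √((-4)² + (-4)² + (-1)²) = √33 ≈ 5.745
|b| = √((-1)² + 9² + 2²) = √86 ≈ 9.274
cos θ = (a·b)/(|a||b|) = -34/(5.745·9.274) ≈ -0.6382
θ = arccos(-0.6382) ≈ 129.7°

129.7°


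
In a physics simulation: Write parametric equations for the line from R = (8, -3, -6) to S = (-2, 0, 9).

Direction vector d = S - R = (-2 - 8, 0 + 3, 9 + 6) = (-10, 3, 15)
Parametric form r = R + t·d:
x = 8 - 10t, y = -3 + 3t, z = -6 + 15t

x = 8 - 10t, y = -3 + 3t, z = -6 + 15t


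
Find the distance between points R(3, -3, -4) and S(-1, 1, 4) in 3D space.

d = √[(x₂-x₁)² + (y₂-y₁)² + (z₂-z₁)²]
  = √[(-4)² + 4² + 8²]
  = √[16 + 16 + 64]
  = √96
  ≈ 9.798

9.798


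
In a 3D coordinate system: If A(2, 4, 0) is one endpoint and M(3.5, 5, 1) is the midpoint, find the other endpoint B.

B = 2M - A
  = (2·3.5 - 2, 2·5 - 4, 2·1 - 0)
  = (7 - 2, 10 - 4, 2 + 0)
  = (5, 6, 2)

(5, 6, 2)


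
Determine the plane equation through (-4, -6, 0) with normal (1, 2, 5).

The plane through P with normal n = (a, b, c) satisfies n·(r - P) = 0,
i.e. ax + by + cz = a·x₀ + b·y₀ + c·z₀.
d = 1·(-4) + 2·(-6) + 5·0
  = -4 - 12 + 0
  = -16
Equation: x + 2y + 5z = -16

x + 2y + 5z = -16


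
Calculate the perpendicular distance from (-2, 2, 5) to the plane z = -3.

distance = |a·x₀ + b·y₀ + c·z₀ - d| / √(a² + b² + c²)
  = |0·(-2) + 0·2 + 1·5 - (-3)| / √(0² + 0² + 1²)
  = |0 + 0 + 5 + 3| / √(0 + 0 + 1)
  = |8| / √1
  = 8 / 1
  ≈ 8

8


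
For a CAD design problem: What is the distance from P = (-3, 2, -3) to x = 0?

distance = |a·x₀ + b·y₀ + c·z₀ - d| / √(a² + b² + c²)
  = |1·(-3) + 0·2 + 0·(-3) - 0| / √(1² + 0² + 0²)
  = |-3 + 0 + 0 + 0| / √(1 + 0 + 0)
  = |-3| / √1
  = 3 / 1
  ≈ 3

3


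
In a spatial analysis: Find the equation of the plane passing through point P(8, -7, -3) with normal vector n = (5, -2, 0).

The plane through P with normal n = (a, b, c) satisfies n·(r - P) = 0,
i.e. ax + by + cz = a·x₀ + b·y₀ + c·z₀.
d = 5·8 + (-2)·(-7) + 0·(-3)
  = 40 + 14 + 0
  = 54
Equation: 5x - 2y = 54

5x - 2y = 54


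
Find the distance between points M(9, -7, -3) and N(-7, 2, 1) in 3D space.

d = √[(x₂-x₁)² + (y₂-y₁)² + (z₂-z₁)²]
  = √[(-16)² + 9² + 4²]
  = √[256 + 81 + 16]
  = √353
  ≈ 18.79

18.79


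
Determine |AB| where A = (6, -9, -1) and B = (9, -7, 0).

d = √[(x₂-x₁)² + (y₂-y₁)² + (z₂-z₁)²]
  = √[3² + 2² + 1²]
  = √[9 + 4 + 1]
  = √14
  ≈ 3.742

3.742


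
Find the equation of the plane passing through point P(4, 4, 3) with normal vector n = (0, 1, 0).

The plane through P with normal n = (a, b, c) satisfies n·(r - P) = 0,
i.e. ax + by + cz = a·x₀ + b·y₀ + c·z₀.
d = 0·4 + 1·4 + 0·3
  = 0 + 4 + 0
  = 4
Equation: y = 4

y = 4


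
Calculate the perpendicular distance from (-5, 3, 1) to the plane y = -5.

distance = |a·x₀ + b·y₀ + c·z₀ - d| / √(a² + b² + c²)
  = |0·(-5) + 1·3 + 0·1 - (-5)| / √(0² + 1² + 0²)
  = |0 + 3 + 0 + 5| / √(0 + 1 + 0)
  = |8| / √1
  = 8 / 1
  ≈ 8

8


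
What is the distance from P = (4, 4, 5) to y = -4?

distance = |a·x₀ + b·y₀ + c·z₀ - d| / √(a² + b² + c²)
  = |0·4 + 1·4 + 0·5 - (-4)| / √(0² + 1² + 0²)
  = |0 + 4 + 0 + 4| / √(0 + 1 + 0)
  = |8| / √1
  = 8 / 1
  ≈ 8

8


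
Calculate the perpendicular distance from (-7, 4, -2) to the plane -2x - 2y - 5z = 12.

distance = |a·x₀ + b·y₀ + c·z₀ - d| / √(a² + b² + c²)
  = |(-2)·(-7) + (-2)·4 + (-5)·(-2) - 12| / √((-2)² + (-2)² + (-5)²)
  = |14 - 8 + 10 - 12| / √(4 + 4 + 25)
  = |4| / √33
  = 4 / 5.745
  ≈ 0.6963

0.6963


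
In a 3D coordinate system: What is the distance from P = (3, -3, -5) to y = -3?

distance = |a·x₀ + b·y₀ + c·z₀ - d| / √(a² + b² + c²)
  = |0·3 + 1·(-3) + 0·(-5) - (-3)| / √(0² + 1² + 0²)
  = |0 - 3 + 0 + 3| / √(0 + 1 + 0)
  = |0| / √1
  = 0 / 1
  ≈ 0

0


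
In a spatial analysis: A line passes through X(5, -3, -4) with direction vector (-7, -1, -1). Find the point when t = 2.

P(t) = X + t·d
  = (5 + (-7)·2, -3 + (-1)·2, -4 + (-1)·2)
  = (5 - 14, -3 - 2, -4 - 2)
  = (-9, -5, -6)

(-9, -5, -6)


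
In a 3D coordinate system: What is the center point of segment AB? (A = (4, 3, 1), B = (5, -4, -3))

M = ((x₁+x₂)/2, (y₁+y₂)/2, (z₁+z₂)/2)
  = ((4 + 5)/2, (3 - 4)/2, (1 - 3)/2)
  = (9/2, -1/2, -2/2)
  = (4.5, -0.5, -1)

(4.5, -0.5, -1)


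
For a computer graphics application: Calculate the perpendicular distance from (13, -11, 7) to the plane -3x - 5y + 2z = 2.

distance = |a·x₀ + b·y₀ + c·z₀ - d| / √(a² + b² + c²)
  = |(-3)·13 + (-5)·(-11) + 2·7 - 2| / √((-3)² + (-5)² + 2²)
  = |-39 + 55 + 14 - 2| / √(9 + 25 + 4)
  = |28| / √38
  = 28 / 6.164
  ≈ 4.542

4.542


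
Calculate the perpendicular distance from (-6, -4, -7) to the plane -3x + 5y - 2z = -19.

distance = |a·x₀ + b·y₀ + c·z₀ - d| / √(a² + b² + c²)
  = |(-3)·(-6) + 5·(-4) + (-2)·(-7) - (-19)| / √((-3)² + 5² + (-2)²)
  = |18 - 20 + 14 + 19| / √(9 + 25 + 4)
  = |31| / √38
  = 31 / 6.164
  ≈ 5.029

5.029


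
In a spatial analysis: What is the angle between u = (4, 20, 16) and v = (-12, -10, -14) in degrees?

u·v = 4·(-12) + 20·(-10) + 16·(-14) = -48 - 200 - 224 = -472
|u| = √(4² + 20² + 16²) = √672 ≈ 25.92
|v| = √((-12)² + (-10)² + (-14)²) = √440 ≈ 20.98
cos θ = (u·v)/(|u||v|) = -472/(25.92·20.98) ≈ -0.868
θ = arccos(-0.868) ≈ 150.2°

150.2°


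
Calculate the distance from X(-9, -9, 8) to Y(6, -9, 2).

d = √[(x₂-x₁)² + (y₂-y₁)² + (z₂-z₁)²]
  = √[15² + 0² + (-6)²]
  = √[225 + 0 + 36]
  = √261
  ≈ 16.16

16.16


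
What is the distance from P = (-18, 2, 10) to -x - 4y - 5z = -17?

distance = |a·x₀ + b·y₀ + c·z₀ - d| / √(a² + b² + c²)
  = |(-1)·(-18) + (-4)·2 + (-5)·10 - (-17)| / √((-1)² + (-4)² + (-5)²)
  = |18 - 8 - 50 + 17| / √(1 + 16 + 25)
  = |-23| / √42
  = 23 / 6.481
  ≈ 3.549

3.549


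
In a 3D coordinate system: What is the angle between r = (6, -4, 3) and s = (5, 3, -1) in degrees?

r·s = 6·5 + (-4)·3 + 3·(-1) = 30 - 12 - 3 = 15
|r| = √(6² + (-4)² + 3²) = √61 ≈ 7.81
|s| = √(5² + 3² + (-1)²) = √35 ≈ 5.916
cos θ = (r·s)/(|r||s|) = 15/(7.81·5.916) ≈ 0.3246
θ = arccos(0.3246) ≈ 71.06°

71.06°


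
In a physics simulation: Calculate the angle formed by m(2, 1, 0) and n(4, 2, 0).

m·n = 2·4 + 1·2 + 0·0 = 8 + 2 + 0 = 10
|m| = √(2² + 1² + 0²) = √5 ≈ 2.236
|n| = √(4² + 2² + 0²) = √20 ≈ 4.472
cos θ = (m·n)/(|m||n|) = 10/(2.236·4.472) ≈ 1
θ = arccos(1) ≈ 0°

0°


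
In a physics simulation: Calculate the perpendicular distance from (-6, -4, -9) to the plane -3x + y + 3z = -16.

distance = |a·x₀ + b·y₀ + c·z₀ - d| / √(a² + b² + c²)
  = |(-3)·(-6) + 1·(-4) + 3·(-9) - (-16)| / √((-3)² + 1² + 3²)
  = |18 - 4 - 27 + 16| / √(9 + 1 + 9)
  = |3| / √19
  = 3 / 4.359
  ≈ 0.6882

0.6882


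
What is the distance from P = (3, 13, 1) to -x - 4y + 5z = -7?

distance = |a·x₀ + b·y₀ + c·z₀ - d| / √(a² + b² + c²)
  = |(-1)·3 + (-4)·13 + 5·1 - (-7)| / √((-1)² + (-4)² + 5²)
  = |-3 - 52 + 5 + 7| / √(1 + 16 + 25)
  = |-43| / √42
  = 43 / 6.481
  ≈ 6.635

6.635


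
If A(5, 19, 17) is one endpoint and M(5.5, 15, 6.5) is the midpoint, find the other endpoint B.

B = 2M - A
  = (2·5.5 - 5, 2·15 - 19, 2·6.5 - 17)
  = (11 - 5, 30 - 19, 13 - 17)
  = (6, 11, -4)

(6, 11, -4)


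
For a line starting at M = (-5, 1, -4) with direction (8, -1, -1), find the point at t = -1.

P(t) = M + t·d
  = (-5 + 8·(-1), 1 + (-1)·(-1), -4 + (-1)·(-1))
  = (-5 - 8, 1 + 1, -4 + 1)
  = (-13, 2, -3)

(-13, 2, -3)


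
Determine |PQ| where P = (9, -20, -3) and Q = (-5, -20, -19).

d = √[(x₂-x₁)² + (y₂-y₁)² + (z₂-z₁)²]
  = √[(-14)² + 0² + (-16)²]
  = √[196 + 0 + 256]
  = √452
  ≈ 21.26

21.26


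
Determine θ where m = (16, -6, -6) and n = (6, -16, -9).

m·n = 16·6 + (-6)·(-16) + (-6)·(-9) = 96 + 96 + 54 = 246
|m| = √(16² + (-6)² + (-6)²) = √328 ≈ 18.11
|n| = √(6² + (-16)² + (-9)²) = √373 ≈ 19.31
cos θ = (m·n)/(|m||n|) = 246/(18.11·19.31) ≈ 0.7033
θ = arccos(0.7033) ≈ 45.31°

45.31°


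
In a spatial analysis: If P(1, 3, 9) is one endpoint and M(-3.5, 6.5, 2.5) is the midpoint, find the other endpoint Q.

Q = 2M - P
  = (2·(-3.5) - 1, 2·6.5 - 3, 2·2.5 - 9)
  = (-7 - 1, 13 - 3, 5 - 9)
  = (-8, 10, -4)

(-8, 10, -4)


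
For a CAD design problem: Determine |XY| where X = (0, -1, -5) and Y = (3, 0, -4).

d = √[(x₂-x₁)² + (y₂-y₁)² + (z₂-z₁)²]
  = √[3² + 1² + 1²]
  = √[9 + 1 + 1]
  = √11
  ≈ 3.317

3.317


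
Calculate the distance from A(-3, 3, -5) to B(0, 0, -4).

d = √[(x₂-x₁)² + (y₂-y₁)² + (z₂-z₁)²]
  = √[3² + (-3)² + 1²]
  = √[9 + 9 + 1]
  = √19
  ≈ 4.359

4.359


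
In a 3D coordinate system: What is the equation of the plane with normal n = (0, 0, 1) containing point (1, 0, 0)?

The plane through P with normal n = (a, b, c) satisfies n·(r - P) = 0,
i.e. ax + by + cz = a·x₀ + b·y₀ + c·z₀.
d = 0·1 + 0·0 + 1·0
  = 0 + 0 + 0
  = 0
Equation: z = 0

z = 0


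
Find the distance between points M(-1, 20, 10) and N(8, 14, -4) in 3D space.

d = √[(x₂-x₁)² + (y₂-y₁)² + (z₂-z₁)²]
  = √[9² + (-6)² + (-14)²]
  = √[81 + 36 + 196]
  = √313
  ≈ 17.69

17.69


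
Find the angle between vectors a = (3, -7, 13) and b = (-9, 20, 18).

a·b = 3·(-9) + (-7)·20 + 13·18 = -27 - 140 + 234 = 67
|a| = √(3² + (-7)² + 13²) = √227 ≈ 15.07
|b| = √((-9)² + 20² + 18²) = √805 ≈ 28.37
cos θ = (a·b)/(|a||b|) = 67/(15.07·28.37) ≈ 0.1567
θ = arccos(0.1567) ≈ 80.98°

80.98°


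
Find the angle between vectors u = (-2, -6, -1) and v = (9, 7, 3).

u·v = (-2)·9 + (-6)·7 + (-1)·3 = -18 - 42 - 3 = -63
|u| = √((-2)² + (-6)² + (-1)²) = √41 ≈ 6.403
|v| = √(9² + 7² + 3²) = √139 ≈ 11.79
cos θ = (u·v)/(|u||v|) = -63/(6.403·11.79) ≈ -0.8345
θ = arccos(-0.8345) ≈ 146.6°

146.6°


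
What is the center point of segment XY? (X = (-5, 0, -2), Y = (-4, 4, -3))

M = ((x₁+x₂)/2, (y₁+y₂)/2, (z₁+z₂)/2)
  = ((-5 - 4)/2, (0 + 4)/2, (-2 - 3)/2)
  = (-9/2, 4/2, -5/2)
  = (-4.5, 2, -2.5)

(-4.5, 2, -2.5)


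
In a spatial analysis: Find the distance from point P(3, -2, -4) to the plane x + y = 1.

distance = |a·x₀ + b·y₀ + c·z₀ - d| / √(a² + b² + c²)
  = |1·3 + 1·(-2) + 0·(-4) - 1| / √(1² + 1² + 0²)
  = |3 - 2 + 0 - 1| / √(1 + 1 + 0)
  = |0| / √2
  = 0 / 1.414
  ≈ 0

0


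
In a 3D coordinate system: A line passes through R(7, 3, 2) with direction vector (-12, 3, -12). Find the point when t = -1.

P(t) = R + t·d
  = (7 + (-12)·(-1), 3 + 3·(-1), 2 + (-12)·(-1))
  = (7 + 12, 3 - 3, 2 + 12)
  = (19, 0, 14)

(19, 0, 14)


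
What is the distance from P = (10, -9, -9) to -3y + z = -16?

distance = |a·x₀ + b·y₀ + c·z₀ - d| / √(a² + b² + c²)
  = |0·10 + (-3)·(-9) + 1·(-9) - (-16)| / √(0² + (-3)² + 1²)
  = |0 + 27 - 9 + 16| / √(0 + 9 + 1)
  = |34| / √10
  = 34 / 3.162
  ≈ 10.75

10.75


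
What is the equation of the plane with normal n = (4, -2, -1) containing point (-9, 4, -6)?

The plane through P with normal n = (a, b, c) satisfies n·(r - P) = 0,
i.e. ax + by + cz = a·x₀ + b·y₀ + c·z₀.
d = 4·(-9) + (-2)·4 + (-1)·(-6)
  = -36 - 8 + 6
  = -38
Equation: 4x - 2y - z = -38

4x - 2y - z = -38


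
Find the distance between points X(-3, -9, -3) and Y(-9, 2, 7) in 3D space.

d = √[(x₂-x₁)² + (y₂-y₁)² + (z₂-z₁)²]
  = √[(-6)² + 11² + 10²]
  = √[36 + 121 + 100]
  = √257
  ≈ 16.03

16.03


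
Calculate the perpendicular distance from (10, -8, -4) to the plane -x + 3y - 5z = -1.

distance = |a·x₀ + b·y₀ + c·z₀ - d| / √(a² + b² + c²)
  = |(-1)·10 + 3·(-8) + (-5)·(-4) - (-1)| / √((-1)² + 3² + (-5)²)
  = |-10 - 24 + 20 + 1| / √(1 + 9 + 25)
  = |-13| / √35
  = 13 / 5.916
  ≈ 2.197

2.197


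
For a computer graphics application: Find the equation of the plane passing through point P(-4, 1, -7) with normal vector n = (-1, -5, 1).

The plane through P with normal n = (a, b, c) satisfies n·(r - P) = 0,
i.e. ax + by + cz = a·x₀ + b·y₀ + c·z₀.
d = (-1)·(-4) + (-5)·1 + 1·(-7)
  = 4 - 5 - 7
  = -8
Equation: -x - 5y + z = -8

-x - 5y + z = -8


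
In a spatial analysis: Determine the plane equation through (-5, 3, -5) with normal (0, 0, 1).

The plane through P with normal n = (a, b, c) satisfies n·(r - P) = 0,
i.e. ax + by + cz = a·x₀ + b·y₀ + c·z₀.
d = 0·(-5) + 0·3 + 1·(-5)
  = 0 + 0 - 5
  = -5
Equation: z = -5

z = -5


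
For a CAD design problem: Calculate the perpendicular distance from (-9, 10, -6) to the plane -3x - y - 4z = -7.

distance = |a·x₀ + b·y₀ + c·z₀ - d| / √(a² + b² + c²)
  = |(-3)·(-9) + (-1)·10 + (-4)·(-6) - (-7)| / √((-3)² + (-1)² + (-4)²)
  = |27 - 10 + 24 + 7| / √(9 + 1 + 16)
  = |48| / √26
  = 48 / 5.099
  ≈ 9.414

9.414


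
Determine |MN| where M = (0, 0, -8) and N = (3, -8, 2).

d = √[(x₂-x₁)² + (y₂-y₁)² + (z₂-z₁)²]
  = √[3² + (-8)² + 10²]
  = √[9 + 64 + 100]
  = √173
  ≈ 13.15

13.15


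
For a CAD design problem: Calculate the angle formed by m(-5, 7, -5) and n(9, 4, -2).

m·n = (-5)·9 + 7·4 + (-5)·(-2) = -45 + 28 + 10 = -7
|m| = √((-5)² + 7² + (-5)²) = √99 ≈ 9.95
|n| = √(9² + 4² + (-2)²) = √101 ≈ 10.05
cos θ = (m·n)/(|m||n|) = -7/(9.95·10.05) ≈ -0.07
θ = arccos(-0.07) ≈ 94.01°

94.01°


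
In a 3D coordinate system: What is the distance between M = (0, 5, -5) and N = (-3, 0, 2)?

d = √[(x₂-x₁)² + (y₂-y₁)² + (z₂-z₁)²]
  = √[(-3)² + (-5)² + 7²]
  = √[9 + 25 + 49]
  = √83
  ≈ 9.11

9.11


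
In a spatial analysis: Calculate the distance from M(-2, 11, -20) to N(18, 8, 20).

d = √[(x₂-x₁)² + (y₂-y₁)² + (z₂-z₁)²]
  = √[20² + (-3)² + 40²]
  = √[400 + 9 + 1600]
  = √2009
  ≈ 44.82

44.82


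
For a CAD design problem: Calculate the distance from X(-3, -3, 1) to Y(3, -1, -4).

d = √[(x₂-x₁)² + (y₂-y₁)² + (z₂-z₁)²]
  = √[6² + 2² + (-5)²]
  = √[36 + 4 + 25]
  = √65
  ≈ 8.062

8.062


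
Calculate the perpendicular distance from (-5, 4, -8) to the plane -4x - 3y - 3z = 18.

distance = |a·x₀ + b·y₀ + c·z₀ - d| / √(a² + b² + c²)
  = |(-4)·(-5) + (-3)·4 + (-3)·(-8) - 18| / √((-4)² + (-3)² + (-3)²)
  = |20 - 12 + 24 - 18| / √(16 + 9 + 9)
  = |14| / √34
  = 14 / 5.831
  ≈ 2.401

2.401


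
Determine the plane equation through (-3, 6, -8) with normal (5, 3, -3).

The plane through P with normal n = (a, b, c) satisfies n·(r - P) = 0,
i.e. ax + by + cz = a·x₀ + b·y₀ + c·z₀.
d = 5·(-3) + 3·6 + (-3)·(-8)
  = -15 + 18 + 24
  = 27
Equation: 5x + 3y - 3z = 27

5x + 3y - 3z = 27


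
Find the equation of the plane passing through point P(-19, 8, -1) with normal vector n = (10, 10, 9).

The plane through P with normal n = (a, b, c) satisfies n·(r - P) = 0,
i.e. ax + by + cz = a·x₀ + b·y₀ + c·z₀.
d = 10·(-19) + 10·8 + 9·(-1)
  = -190 + 80 - 9
  = -119
Equation: 10x + 10y + 9z = -119

10x + 10y + 9z = -119


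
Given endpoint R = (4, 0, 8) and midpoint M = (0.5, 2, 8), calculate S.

S = 2M - R
  = (2·0.5 - 4, 2·2 - 0, 2·8 - 8)
  = (1 - 4, 4 + 0, 16 - 8)
  = (-3, 4, 8)

(-3, 4, 8)


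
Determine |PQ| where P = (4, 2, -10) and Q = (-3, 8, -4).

d = √[(x₂-x₁)² + (y₂-y₁)² + (z₂-z₁)²]
  = √[(-7)² + 6² + 6²]
  = √[49 + 36 + 36]
  = √121
  ≈ 11

11


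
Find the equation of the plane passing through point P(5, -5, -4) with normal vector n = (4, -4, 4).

The plane through P with normal n = (a, b, c) satisfies n·(r - P) = 0,
i.e. ax + by + cz = a·x₀ + b·y₀ + c·z₀.
d = 4·5 + (-4)·(-5) + 4·(-4)
  = 20 + 20 - 16
  = 24
Equation: 4x - 4y + 4z = 24

4x - 4y + 4z = 24


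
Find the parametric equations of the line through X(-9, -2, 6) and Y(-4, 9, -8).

Direction vector d = Y - X = (-4 + 9, 9 + 2, -8 - 6) = (5, 11, -14)
Parametric form r = X + t·d:
x = -9 + 5t, y = -2 + 11t, z = 6 - 14t

x = -9 + 5t, y = -2 + 11t, z = 6 - 14t


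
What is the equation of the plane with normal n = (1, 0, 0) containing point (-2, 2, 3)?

The plane through P with normal n = (a, b, c) satisfies n·(r - P) = 0,
i.e. ax + by + cz = a·x₀ + b·y₀ + c·z₀.
d = 1·(-2) + 0·2 + 0·3
  = -2 + 0 + 0
  = -2
Equation: x = -2

x = -2


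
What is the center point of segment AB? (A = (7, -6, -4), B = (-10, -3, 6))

M = ((x₁+x₂)/2, (y₁+y₂)/2, (z₁+z₂)/2)
  = ((7 - 10)/2, (-6 - 3)/2, (-4 + 6)/2)
  = (-3/2, -9/2, 2/2)
  = (-1.5, -4.5, 1)

(-1.5, -4.5, 1)


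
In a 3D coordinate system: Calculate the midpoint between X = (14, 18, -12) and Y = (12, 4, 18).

M = ((x₁+x₂)/2, (y₁+y₂)/2, (z₁+z₂)/2)
  = ((14 + 12)/2, (18 + 4)/2, (-12 + 18)/2)
  = (26/2, 22/2, 6/2)
  = (13, 11, 3)

(13, 11, 3)


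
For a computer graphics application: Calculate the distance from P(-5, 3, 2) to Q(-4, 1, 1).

d = √[(x₂-x₁)² + (y₂-y₁)² + (z₂-z₁)²]
  = √[1² + (-2)² + (-1)²]
  = √[1 + 4 + 1]
  = √6
  ≈ 2.449

2.449


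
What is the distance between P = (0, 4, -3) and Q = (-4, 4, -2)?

d = √[(x₂-x₁)² + (y₂-y₁)² + (z₂-z₁)²]
  = √[(-4)² + 0² + 1²]
  = √[16 + 0 + 1]
  = √17
  ≈ 4.123

4.123


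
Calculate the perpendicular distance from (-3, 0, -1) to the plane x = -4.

distance = |a·x₀ + b·y₀ + c·z₀ - d| / √(a² + b² + c²)
  = |1·(-3) + 0·0 + 0·(-1) - (-4)| / √(1² + 0² + 0²)
  = |-3 + 0 + 0 + 4| / √(1 + 0 + 0)
  = |1| / √1
  = 1 / 1
  ≈ 1

1


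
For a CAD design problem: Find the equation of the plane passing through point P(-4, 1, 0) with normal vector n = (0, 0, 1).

The plane through P with normal n = (a, b, c) satisfies n·(r - P) = 0,
i.e. ax + by + cz = a·x₀ + b·y₀ + c·z₀.
d = 0·(-4) + 0·1 + 1·0
  = 0 + 0 + 0
  = 0
Equation: z = 0

z = 0


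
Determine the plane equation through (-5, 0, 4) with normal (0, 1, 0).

The plane through P with normal n = (a, b, c) satisfies n·(r - P) = 0,
i.e. ax + by + cz = a·x₀ + b·y₀ + c·z₀.
d = 0·(-5) + 1·0 + 0·4
  = 0 + 0 + 0
  = 0
Equation: y = 0

y = 0


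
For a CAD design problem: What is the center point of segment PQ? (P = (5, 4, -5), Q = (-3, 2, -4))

M = ((x₁+x₂)/2, (y₁+y₂)/2, (z₁+z₂)/2)
  = ((5 - 3)/2, (4 + 2)/2, (-5 - 4)/2)
  = (2/2, 6/2, -9/2)
  = (1, 3, -4.5)

(1, 3, -4.5)


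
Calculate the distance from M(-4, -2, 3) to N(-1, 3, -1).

d = √[(x₂-x₁)² + (y₂-y₁)² + (z₂-z₁)²]
  = √[3² + 5² + (-4)²]
  = √[9 + 25 + 16]
  = √50
  ≈ 7.071

7.071


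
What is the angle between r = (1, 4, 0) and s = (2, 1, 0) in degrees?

r·s = 1·2 + 4·1 + 0·0 = 2 + 4 + 0 = 6
|r| = √(1² + 4² + 0²) = √17 ≈ 4.123
|s| = √(2² + 1² + 0²) = √5 ≈ 2.236
cos θ = (r·s)/(|r||s|) = 6/(4.123·2.236) ≈ 0.6508
θ = arccos(0.6508) ≈ 49.4°

49.4°


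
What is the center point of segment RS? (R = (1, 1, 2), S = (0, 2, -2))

M = ((x₁+x₂)/2, (y₁+y₂)/2, (z₁+z₂)/2)
  = ((1 + 0)/2, (1 + 2)/2, (2 - 2)/2)
  = (1/2, 3/2, 0/2)
  = (0.5, 1.5, 0)

(0.5, 1.5, 0)


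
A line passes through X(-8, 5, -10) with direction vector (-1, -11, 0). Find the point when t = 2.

P(t) = X + t·d
  = (-8 + (-1)·2, 5 + (-11)·2, -10 + 0·2)
  = (-8 - 2, 5 - 22, -10 + 0)
  = (-10, -17, -10)

(-10, -17, -10)


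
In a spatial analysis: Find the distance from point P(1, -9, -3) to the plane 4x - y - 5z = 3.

distance = |a·x₀ + b·y₀ + c·z₀ - d| / √(a² + b² + c²)
  = |4·1 + (-1)·(-9) + (-5)·(-3) - 3| / √(4² + (-1)² + (-5)²)
  = |4 + 9 + 15 - 3| / √(16 + 1 + 25)
  = |25| / √42
  = 25 / 6.481
  ≈ 3.858

3.858


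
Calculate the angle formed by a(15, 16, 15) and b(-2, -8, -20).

a·b = 15·(-2) + 16·(-8) + 15·(-20) = -30 - 128 - 300 = -458
|a| = √(15² + 16² + 15²) = √706 ≈ 26.57
|b| = √((-2)² + (-8)² + (-20)²) = √468 ≈ 21.63
cos θ = (a·b)/(|a||b|) = -458/(26.57·21.63) ≈ -0.7968
θ = arccos(-0.7968) ≈ 142.8°

142.8°


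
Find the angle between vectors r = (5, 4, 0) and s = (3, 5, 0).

r·s = 5·3 + 4·5 + 0·0 = 15 + 20 + 0 = 35
|r| = √(5² + 4² + 0²) = √41 ≈ 6.403
|s| = √(3² + 5² + 0²) = √34 ≈ 5.831
cos θ = (r·s)/(|r||s|) = 35/(6.403·5.831) ≈ 0.9374
θ = arccos(0.9374) ≈ 20.38°

20.38°


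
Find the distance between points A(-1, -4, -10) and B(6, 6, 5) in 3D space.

d = √[(x₂-x₁)² + (y₂-y₁)² + (z₂-z₁)²]
  = √[7² + 10² + 15²]
  = √[49 + 100 + 225]
  = √374
  ≈ 19.34

19.34


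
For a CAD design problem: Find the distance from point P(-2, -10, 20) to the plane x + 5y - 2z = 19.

distance = |a·x₀ + b·y₀ + c·z₀ - d| / √(a² + b² + c²)
  = |1·(-2) + 5·(-10) + (-2)·20 - 19| / √(1² + 5² + (-2)²)
  = |-2 - 50 - 40 - 19| / √(1 + 25 + 4)
  = |-111| / √30
  = 111 / 5.477
  ≈ 20.27

20.27


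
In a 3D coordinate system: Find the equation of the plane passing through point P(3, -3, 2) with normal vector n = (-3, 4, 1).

The plane through P with normal n = (a, b, c) satisfies n·(r - P) = 0,
i.e. ax + by + cz = a·x₀ + b·y₀ + c·z₀.
d = (-3)·3 + 4·(-3) + 1·2
  = -9 - 12 + 2
  = -19
Equation: -3x + 4y + z = -19

-3x + 4y + z = -19


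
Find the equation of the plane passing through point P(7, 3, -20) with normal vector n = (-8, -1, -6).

The plane through P with normal n = (a, b, c) satisfies n·(r - P) = 0,
i.e. ax + by + cz = a·x₀ + b·y₀ + c·z₀.
d = (-8)·7 + (-1)·3 + (-6)·(-20)
  = -56 - 3 + 120
  = 61
Equation: -8x - y - 6z = 61

-8x - y - 6z = 61


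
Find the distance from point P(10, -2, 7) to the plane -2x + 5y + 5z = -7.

distance = |a·x₀ + b·y₀ + c·z₀ - d| / √(a² + b² + c²)
  = |(-2)·10 + 5·(-2) + 5·7 - (-7)| / √((-2)² + 5² + 5²)
  = |-20 - 10 + 35 + 7| / √(4 + 25 + 25)
  = |12| / √54
  = 12 / 7.348
  ≈ 1.633

1.633


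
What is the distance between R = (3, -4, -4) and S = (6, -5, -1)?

d = √[(x₂-x₁)² + (y₂-y₁)² + (z₂-z₁)²]
  = √[3² + (-1)² + 3²]
  = √[9 + 1 + 9]
  = √19
  ≈ 4.359

4.359


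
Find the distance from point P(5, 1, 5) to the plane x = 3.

distance = |a·x₀ + b·y₀ + c·z₀ - d| / √(a² + b² + c²)
  = |1·5 + 0·1 + 0·5 - 3| / √(1² + 0² + 0²)
  = |5 + 0 + 0 - 3| / √(1 + 0 + 0)
  = |2| / √1
  = 2 / 1
  ≈ 2

2


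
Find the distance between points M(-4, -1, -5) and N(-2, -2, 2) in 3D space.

d = √[(x₂-x₁)² + (y₂-y₁)² + (z₂-z₁)²]
  = √[2² + (-1)² + 7²]
  = √[4 + 1 + 49]
  = √54
  ≈ 7.348

7.348


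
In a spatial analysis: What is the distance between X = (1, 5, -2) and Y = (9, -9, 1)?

d = √[(x₂-x₁)² + (y₂-y₁)² + (z₂-z₁)²]
  = √[8² + (-14)² + 3²]
  = √[64 + 196 + 9]
  = √269
  ≈ 16.4

16.4


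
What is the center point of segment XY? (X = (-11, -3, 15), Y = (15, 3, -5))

M = ((x₁+x₂)/2, (y₁+y₂)/2, (z₁+z₂)/2)
  = ((-11 + 15)/2, (-3 + 3)/2, (15 - 5)/2)
  = (4/2, 0/2, 10/2)
  = (2, 0, 5)

(2, 0, 5)


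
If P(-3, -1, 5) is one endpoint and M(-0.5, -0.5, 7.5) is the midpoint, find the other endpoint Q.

Q = 2M - P
  = (2·(-0.5) - (-3), 2·(-0.5) - (-1), 2·7.5 - 5)
  = (-1 + 3, -1 + 1, 15 - 5)
  = (2, 0, 10)

(2, 0, 10)


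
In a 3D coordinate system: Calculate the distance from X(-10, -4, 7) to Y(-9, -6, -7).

d = √[(x₂-x₁)² + (y₂-y₁)² + (z₂-z₁)²]
  = √[1² + (-2)² + (-14)²]
  = √[1 + 4 + 196]
  = √201
  ≈ 14.18

14.18


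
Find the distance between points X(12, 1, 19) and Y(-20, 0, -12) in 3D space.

d = √[(x₂-x₁)² + (y₂-y₁)² + (z₂-z₁)²]
  = √[(-32)² + (-1)² + (-31)²]
  = √[1024 + 1 + 961]
  = √1986
  ≈ 44.56

44.56


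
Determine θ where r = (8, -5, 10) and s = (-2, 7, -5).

r·s = 8·(-2) + (-5)·7 + 10·(-5) = -16 - 35 - 50 = -101
|r| = √(8² + (-5)² + 10²) = √189 ≈ 13.75
|s| = √((-2)² + 7² + (-5)²) = √78 ≈ 8.832
cos θ = (r·s)/(|r||s|) = -101/(13.75·8.832) ≈ -0.8318
θ = arccos(-0.8318) ≈ 146.3°

146.3°


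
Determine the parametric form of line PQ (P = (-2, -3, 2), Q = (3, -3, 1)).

Direction vector d = Q - P = (3 + 2, -3 + 3, 1 - 2) = (5, 0, -1)
Parametric form r = P + t·d:
x = -2 + 5t, y = -3, z = 2 - t

x = -2 + 5t, y = -3, z = 2 - t


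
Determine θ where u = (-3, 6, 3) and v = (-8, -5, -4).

u·v = (-3)·(-8) + 6·(-5) + 3·(-4) = 24 - 30 - 12 = -18
|u| = √((-3)² + 6² + 3²) = √54 ≈ 7.348
|v| = √((-8)² + (-5)² + (-4)²) = √105 ≈ 10.25
cos θ = (u·v)/(|u||v|) = -18/(7.348·10.25) ≈ -0.239
θ = arccos(-0.239) ≈ 103.8°

103.8°


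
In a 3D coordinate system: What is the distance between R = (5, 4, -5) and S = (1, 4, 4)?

d = √[(x₂-x₁)² + (y₂-y₁)² + (z₂-z₁)²]
  = √[(-4)² + 0² + 9²]
  = √[16 + 0 + 81]
  = √97
  ≈ 9.849

9.849


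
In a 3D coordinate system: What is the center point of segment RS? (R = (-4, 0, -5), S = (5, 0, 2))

M = ((x₁+x₂)/2, (y₁+y₂)/2, (z₁+z₂)/2)
  = ((-4 + 5)/2, (0 + 0)/2, (-5 + 2)/2)
  = (1/2, 0/2, -3/2)
  = (0.5, 0, -1.5)

(0.5, 0, -1.5)


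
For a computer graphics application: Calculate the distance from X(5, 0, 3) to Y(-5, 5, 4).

d = √[(x₂-x₁)² + (y₂-y₁)² + (z₂-z₁)²]
  = √[(-10)² + 5² + 1²]
  = √[100 + 25 + 1]
  = √126
  ≈ 11.22

11.22


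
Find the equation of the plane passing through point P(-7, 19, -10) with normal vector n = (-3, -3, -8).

The plane through P with normal n = (a, b, c) satisfies n·(r - P) = 0,
i.e. ax + by + cz = a·x₀ + b·y₀ + c·z₀.
d = (-3)·(-7) + (-3)·19 + (-8)·(-10)
  = 21 - 57 + 80
  = 44
Equation: -3x - 3y - 8z = 44

-3x - 3y - 8z = 44


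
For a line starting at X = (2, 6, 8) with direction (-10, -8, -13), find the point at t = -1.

P(t) = X + t·d
  = (2 + (-10)·(-1), 6 + (-8)·(-1), 8 + (-13)·(-1))
  = (2 + 10, 6 + 8, 8 + 13)
  = (12, 14, 21)

(12, 14, 21)


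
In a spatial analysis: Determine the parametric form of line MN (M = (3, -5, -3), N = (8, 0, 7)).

Direction vector d = N - M = (8 - 3, 0 + 5, 7 + 3) = (5, 5, 10)
Parametric form r = M + t·d:
x = 3 + 5t, y = -5 + 5t, z = -3 + 10t

x = 3 + 5t, y = -5 + 5t, z = -3 + 10t


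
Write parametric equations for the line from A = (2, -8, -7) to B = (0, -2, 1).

Direction vector d = B - A = (0 - 2, -2 + 8, 1 + 7) = (-2, 6, 8)
Parametric form r = A + t·d:
x = 2 - 2t, y = -8 + 6t, z = -7 + 8t

x = 2 - 2t, y = -8 + 6t, z = -7 + 8t


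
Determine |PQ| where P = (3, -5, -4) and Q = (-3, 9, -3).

d = √[(x₂-x₁)² + (y₂-y₁)² + (z₂-z₁)²]
  = √[(-6)² + 14² + 1²]
  = √[36 + 196 + 1]
  = √233
  ≈ 15.26

15.26


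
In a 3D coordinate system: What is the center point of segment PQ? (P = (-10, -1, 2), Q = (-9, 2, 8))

M = ((x₁+x₂)/2, (y₁+y₂)/2, (z₁+z₂)/2)
  = ((-10 - 9)/2, (-1 + 2)/2, (2 + 8)/2)
  = (-19/2, 1/2, 10/2)
  = (-9.5, 0.5, 5)

(-9.5, 0.5, 5)


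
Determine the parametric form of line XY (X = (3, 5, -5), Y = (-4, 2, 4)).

Direction vector d = Y - X = (-4 - 3, 2 - 5, 4 + 5) = (-7, -3, 9)
Parametric form r = X + t·d:
x = 3 - 7t, y = 5 - 3t, z = -5 + 9t

x = 3 - 7t, y = 5 - 3t, z = -5 + 9t
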